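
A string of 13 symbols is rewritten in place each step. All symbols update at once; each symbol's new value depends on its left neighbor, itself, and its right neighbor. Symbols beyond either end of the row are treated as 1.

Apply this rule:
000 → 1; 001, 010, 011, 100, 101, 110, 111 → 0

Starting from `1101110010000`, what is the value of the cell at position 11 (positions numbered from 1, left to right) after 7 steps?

0000000000110
0111111110000
0000000000110  (repeats step 1; period 2)
step 7: 0000000000110
position 11 holds 1

1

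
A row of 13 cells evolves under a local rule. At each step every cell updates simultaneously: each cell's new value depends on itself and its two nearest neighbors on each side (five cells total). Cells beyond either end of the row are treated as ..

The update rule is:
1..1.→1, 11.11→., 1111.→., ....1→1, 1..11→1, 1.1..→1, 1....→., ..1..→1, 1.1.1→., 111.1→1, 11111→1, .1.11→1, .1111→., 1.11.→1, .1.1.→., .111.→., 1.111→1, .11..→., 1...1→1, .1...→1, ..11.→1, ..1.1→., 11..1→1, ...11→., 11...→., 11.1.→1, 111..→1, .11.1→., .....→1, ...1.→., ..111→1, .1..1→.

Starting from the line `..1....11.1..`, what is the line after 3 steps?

.1.1111.1.111

1.11.1.1.111.
.11.1...11.1.
.1.1111.1.111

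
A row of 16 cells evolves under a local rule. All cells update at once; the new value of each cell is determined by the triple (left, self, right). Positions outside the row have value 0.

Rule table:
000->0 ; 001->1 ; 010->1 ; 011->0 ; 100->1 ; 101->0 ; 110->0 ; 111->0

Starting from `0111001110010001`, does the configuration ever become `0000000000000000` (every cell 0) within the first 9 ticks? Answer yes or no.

no

tick 1: 1000110001111011
tick 2: 1101001010000000
tick 3: 0001111011000000
tick 4: 0010000000100000
tick 5: 0111000001110000
tick 6: 1000100010001000
tick 7: 1101110111011100
tick 8: 0000000000000010
tick 9: 0000000000000111
tick 9 is 0000000000000111, still not uniform 0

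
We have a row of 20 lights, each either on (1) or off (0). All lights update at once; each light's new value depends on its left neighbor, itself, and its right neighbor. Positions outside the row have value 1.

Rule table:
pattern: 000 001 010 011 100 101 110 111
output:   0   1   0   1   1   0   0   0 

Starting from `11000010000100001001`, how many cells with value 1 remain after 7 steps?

9

00100101001010010111
11011000110001100100
00010101101011011011
10100001000010010010
00010010100101101100
10101100011001001011
00001010110110110010
count of 1: 9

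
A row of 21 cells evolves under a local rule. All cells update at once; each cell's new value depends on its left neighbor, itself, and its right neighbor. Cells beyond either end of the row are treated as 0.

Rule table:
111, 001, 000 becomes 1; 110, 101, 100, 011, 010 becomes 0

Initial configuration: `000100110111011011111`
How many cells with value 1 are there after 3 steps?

step 1: 111001000010000001110
step 2: 010010011100111110100
step 3: 100100101001011100001
count of 1: 9

9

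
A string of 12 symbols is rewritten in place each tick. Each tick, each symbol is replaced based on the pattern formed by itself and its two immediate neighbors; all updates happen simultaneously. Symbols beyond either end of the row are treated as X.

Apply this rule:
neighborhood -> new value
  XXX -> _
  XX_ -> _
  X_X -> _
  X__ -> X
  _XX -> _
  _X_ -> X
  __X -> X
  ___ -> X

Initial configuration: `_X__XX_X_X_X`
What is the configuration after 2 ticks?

____XXXX_XXX

_XXX___X_X__
____XXXX_XXX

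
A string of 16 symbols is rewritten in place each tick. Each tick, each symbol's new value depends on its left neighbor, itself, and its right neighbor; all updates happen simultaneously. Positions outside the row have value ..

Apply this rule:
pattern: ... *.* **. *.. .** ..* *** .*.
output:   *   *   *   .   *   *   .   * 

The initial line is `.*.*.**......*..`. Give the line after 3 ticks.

tick 1: *******.******.*
tick 2: *.....***....***
tick 3: *.*****.*.****.*

*.*****.*.****.*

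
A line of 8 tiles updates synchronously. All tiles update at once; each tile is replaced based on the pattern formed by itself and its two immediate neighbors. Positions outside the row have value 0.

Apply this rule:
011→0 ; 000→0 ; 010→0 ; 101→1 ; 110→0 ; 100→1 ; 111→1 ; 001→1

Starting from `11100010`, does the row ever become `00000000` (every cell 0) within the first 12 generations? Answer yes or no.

01010101
10101010
01010101  (repeats generation 1; period 2)
generation 12: 10101010
generation 12 is 10101010, still not uniform 0

no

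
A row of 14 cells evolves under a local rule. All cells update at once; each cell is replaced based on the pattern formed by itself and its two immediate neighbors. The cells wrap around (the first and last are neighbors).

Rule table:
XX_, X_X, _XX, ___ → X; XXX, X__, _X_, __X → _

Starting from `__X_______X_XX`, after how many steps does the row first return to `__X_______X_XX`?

step 1: ____XXXXX__XXX
step 2: _XX_X___X__X_X
step 3: XXXX__X_____X_
step 4: X__X____XXX__X
step 5: X____XX_X_X__X
step 6: X_XX_XXX_X___X
step 7: XXXXXX_XX__X_X
step 8: _____XXXX___XX
step 9: _XXX_X__X_X_XX
step 10: XX_XX____X_XXX
step 11: _XXXX_XX__XX__
step 12: _X__XXXX__XX_X
step 13: X___X__X__XXX_
step 14: __X_______X_XX

14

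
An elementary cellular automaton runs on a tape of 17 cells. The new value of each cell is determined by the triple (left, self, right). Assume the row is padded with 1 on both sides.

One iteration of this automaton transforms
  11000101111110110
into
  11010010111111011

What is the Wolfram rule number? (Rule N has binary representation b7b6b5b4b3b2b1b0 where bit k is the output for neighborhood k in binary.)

225

position 0: 111 → 1  (bit 7 = 1)
position 1: 110 → 1  (bit 6 = 1)
position 6: 101 → 1  (bit 5 = 1)
position 2: 100 → 0  (bit 4 = 0)
position 7: 011 → 0  (bit 3 = 0)
position 5: 010 → 0  (bit 2 = 0)
position 4: 001 → 0  (bit 1 = 0)
position 3: 000 → 1  (bit 0 = 1)
bits b7..b0 = 11100001 = 225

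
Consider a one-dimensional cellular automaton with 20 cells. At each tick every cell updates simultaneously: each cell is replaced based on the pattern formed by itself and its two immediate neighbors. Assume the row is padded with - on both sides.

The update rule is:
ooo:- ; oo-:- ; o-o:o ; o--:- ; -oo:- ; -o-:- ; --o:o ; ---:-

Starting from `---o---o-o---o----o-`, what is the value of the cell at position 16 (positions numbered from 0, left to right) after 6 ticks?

-

tick 1: --o---o-o---o----o--
tick 2: -o---o-o---o----o---
tick 3: o---o-o---o----o----
tick 4: ---o-o---o----o-----
tick 5: --o-o---o----o------
tick 6: -o-o---o----o-------
position 16 holds -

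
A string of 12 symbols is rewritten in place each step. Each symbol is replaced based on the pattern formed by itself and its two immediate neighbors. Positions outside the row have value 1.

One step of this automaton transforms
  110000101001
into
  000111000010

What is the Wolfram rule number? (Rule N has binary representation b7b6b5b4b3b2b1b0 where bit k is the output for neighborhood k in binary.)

position 0: 111 → 0  (bit 7 = 0)
position 1: 110 → 0  (bit 6 = 0)
position 7: 101 → 0  (bit 5 = 0)
position 2: 100 → 0  (bit 4 = 0)
position 11: 011 → 0  (bit 3 = 0)
position 6: 010 → 0  (bit 2 = 0)
position 5: 001 → 1  (bit 1 = 1)
position 3: 000 → 1  (bit 0 = 1)
bits b7..b0 = 00000011 = 3

3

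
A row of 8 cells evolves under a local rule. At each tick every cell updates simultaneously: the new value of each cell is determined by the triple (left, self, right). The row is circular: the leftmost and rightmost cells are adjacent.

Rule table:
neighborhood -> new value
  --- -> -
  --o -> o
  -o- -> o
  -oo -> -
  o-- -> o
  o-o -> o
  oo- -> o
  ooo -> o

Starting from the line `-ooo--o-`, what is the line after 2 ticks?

tick 1: o-oooooo
tick 2: oo-ooooo

oo-ooooo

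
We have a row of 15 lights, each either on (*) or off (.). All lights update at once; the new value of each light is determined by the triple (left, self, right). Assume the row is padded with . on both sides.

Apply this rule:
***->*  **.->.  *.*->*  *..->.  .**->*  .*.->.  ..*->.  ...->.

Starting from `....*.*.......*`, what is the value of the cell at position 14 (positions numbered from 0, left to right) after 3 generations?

.....*.........
...............
...............
position 14 holds .

.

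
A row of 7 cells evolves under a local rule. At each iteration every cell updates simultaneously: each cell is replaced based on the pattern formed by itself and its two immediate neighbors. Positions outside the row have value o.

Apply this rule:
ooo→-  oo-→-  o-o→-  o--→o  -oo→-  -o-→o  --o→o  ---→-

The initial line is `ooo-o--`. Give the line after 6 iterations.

-o---o-

----ooo
o--o---
-oooo-o
-------
o-----o
-o---o-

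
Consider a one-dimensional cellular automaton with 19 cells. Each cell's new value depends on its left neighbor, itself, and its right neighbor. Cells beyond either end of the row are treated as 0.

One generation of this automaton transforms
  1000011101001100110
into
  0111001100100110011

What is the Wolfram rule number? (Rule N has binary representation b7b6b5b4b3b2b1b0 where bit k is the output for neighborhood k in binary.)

position 6: 111 → 1  (bit 7 = 1)
position 7: 110 → 1  (bit 6 = 1)
position 8: 101 → 0  (bit 5 = 0)
position 1: 100 → 1  (bit 4 = 1)
position 5: 011 → 0  (bit 3 = 0)
position 0: 010 → 0  (bit 2 = 0)
position 4: 001 → 0  (bit 1 = 0)
position 2: 000 → 1  (bit 0 = 1)
bits b7..b0 = 11010001 = 209

209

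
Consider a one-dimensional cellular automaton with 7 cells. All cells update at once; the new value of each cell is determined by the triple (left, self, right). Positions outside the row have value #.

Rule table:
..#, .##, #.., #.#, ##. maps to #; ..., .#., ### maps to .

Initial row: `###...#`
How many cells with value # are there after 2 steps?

..##.##
######.
count of #: 6

6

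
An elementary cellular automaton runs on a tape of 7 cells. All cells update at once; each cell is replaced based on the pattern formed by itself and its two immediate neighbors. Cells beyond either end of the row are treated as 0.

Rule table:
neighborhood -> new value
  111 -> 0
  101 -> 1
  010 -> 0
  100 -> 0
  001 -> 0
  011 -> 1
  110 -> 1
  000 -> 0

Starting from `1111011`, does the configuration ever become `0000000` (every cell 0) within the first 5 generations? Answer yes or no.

yes

1001111
0001001
0000000
all cells are 0 at generation 3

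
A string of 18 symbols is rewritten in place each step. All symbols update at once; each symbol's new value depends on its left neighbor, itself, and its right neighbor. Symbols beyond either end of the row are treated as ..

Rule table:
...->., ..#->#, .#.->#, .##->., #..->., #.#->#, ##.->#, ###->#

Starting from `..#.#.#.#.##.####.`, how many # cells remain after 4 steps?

.#########.##.###.
#.#########.##.##.
##.#########.##.#.
.##.#########.###.
count of #: 14

14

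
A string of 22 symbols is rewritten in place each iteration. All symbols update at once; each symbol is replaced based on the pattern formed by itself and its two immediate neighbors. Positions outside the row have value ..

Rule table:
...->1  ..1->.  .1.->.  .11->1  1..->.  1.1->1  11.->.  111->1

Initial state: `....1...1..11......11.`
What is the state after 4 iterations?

iteration 1: 111...1....1..1111.1..
iteration 2: 11..1...11....111.1..1
iteration 3: 1.....1.1..11.11.1....
iteration 4: ..111..1...1.11.1..111

..111..1...1.11.1..111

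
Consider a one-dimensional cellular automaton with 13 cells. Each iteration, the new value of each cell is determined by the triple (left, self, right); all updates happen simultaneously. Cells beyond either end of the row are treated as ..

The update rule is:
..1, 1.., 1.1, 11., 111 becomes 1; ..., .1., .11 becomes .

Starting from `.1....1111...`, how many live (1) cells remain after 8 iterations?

7

iteration 1: 1.1..1.1111..
iteration 2: .1.11.1.1111.
iteration 3: 1.1.11.1.1111
iteration 4: .1.1.11.1.111
iteration 5: 1.1.1.11.1.11
iteration 6: .1.1.1.11.1.1
iteration 7: 1.1.1.1.11.1.
iteration 8: .1.1.1.1.11.1
count of 1: 7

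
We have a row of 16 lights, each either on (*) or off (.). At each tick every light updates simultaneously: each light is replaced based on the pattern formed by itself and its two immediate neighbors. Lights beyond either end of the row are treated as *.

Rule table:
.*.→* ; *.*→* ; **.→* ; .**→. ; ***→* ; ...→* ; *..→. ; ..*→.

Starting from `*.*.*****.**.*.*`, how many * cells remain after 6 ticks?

14

tick 1: ****.*****.****.
tick 2: *****.*****.****
tick 3: ******.*****.***
tick 4: *******.*****.**
tick 5: ********.*****.*
tick 6: *********.*****.
count of *: 14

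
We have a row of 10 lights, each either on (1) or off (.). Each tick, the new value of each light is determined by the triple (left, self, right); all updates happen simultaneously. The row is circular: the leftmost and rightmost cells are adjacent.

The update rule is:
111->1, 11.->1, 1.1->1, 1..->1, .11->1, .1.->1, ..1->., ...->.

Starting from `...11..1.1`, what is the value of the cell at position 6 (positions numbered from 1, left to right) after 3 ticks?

1

tick 1: 1..111.111
tick 2: 11.1111111
tick 3: 1111111111
position 6 holds 1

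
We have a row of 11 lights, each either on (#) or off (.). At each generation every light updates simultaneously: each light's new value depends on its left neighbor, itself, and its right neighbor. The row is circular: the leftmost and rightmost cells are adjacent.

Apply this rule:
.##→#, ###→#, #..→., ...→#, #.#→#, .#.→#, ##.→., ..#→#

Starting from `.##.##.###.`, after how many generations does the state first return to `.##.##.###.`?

generation 1: ##.##.###..
generation 2: #.##.###..#
generation 3: .##.###..##
generation 4: ##.###..##.
generation 5: #.###..##.#
generation 6: .###..##.##
generation 7: ###..##.##.
generation 8: ##..##.##.#
generation 9: #..##.##.##
generation 10: ..##.##.###
generation 11: .##.##.###.

11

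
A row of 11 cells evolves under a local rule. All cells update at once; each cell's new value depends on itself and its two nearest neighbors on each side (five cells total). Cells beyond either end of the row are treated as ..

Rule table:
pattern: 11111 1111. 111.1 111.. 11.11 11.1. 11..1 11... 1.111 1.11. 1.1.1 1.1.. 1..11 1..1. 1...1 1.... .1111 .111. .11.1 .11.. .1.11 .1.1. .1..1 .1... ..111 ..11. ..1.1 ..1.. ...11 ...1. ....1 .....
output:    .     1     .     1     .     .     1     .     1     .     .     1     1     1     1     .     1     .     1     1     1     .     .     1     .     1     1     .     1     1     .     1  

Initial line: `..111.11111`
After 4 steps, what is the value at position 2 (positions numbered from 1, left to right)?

.1....11.11
1.1..111..1
1.1.1..111.
1...1.1..1.
position 2 holds .

.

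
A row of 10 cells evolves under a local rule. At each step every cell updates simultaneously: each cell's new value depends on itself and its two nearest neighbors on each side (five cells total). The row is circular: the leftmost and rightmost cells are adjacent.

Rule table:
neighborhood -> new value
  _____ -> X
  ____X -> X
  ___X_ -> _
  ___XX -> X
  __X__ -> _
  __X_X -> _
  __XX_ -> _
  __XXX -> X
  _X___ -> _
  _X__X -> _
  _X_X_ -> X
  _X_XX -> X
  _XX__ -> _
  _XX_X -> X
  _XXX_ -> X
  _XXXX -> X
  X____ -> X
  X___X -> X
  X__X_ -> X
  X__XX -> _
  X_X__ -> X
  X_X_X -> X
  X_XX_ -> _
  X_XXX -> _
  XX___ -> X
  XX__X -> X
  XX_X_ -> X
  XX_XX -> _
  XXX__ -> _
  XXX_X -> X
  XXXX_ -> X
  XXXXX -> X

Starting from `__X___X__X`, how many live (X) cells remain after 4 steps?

3

_X__X___X_
X__X__X___
__X__X__X_
X___X__X__
count of X: 3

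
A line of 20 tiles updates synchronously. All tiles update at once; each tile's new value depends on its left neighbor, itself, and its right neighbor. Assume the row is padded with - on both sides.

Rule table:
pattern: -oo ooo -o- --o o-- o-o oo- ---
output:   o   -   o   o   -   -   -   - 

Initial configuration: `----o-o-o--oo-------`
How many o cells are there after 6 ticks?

---oo-o-o-oo--------
--oo--o-o-o---------
-oo--oo-o-o---------
oo--oo--o-o---------
o--oo--oo-o---------
o-oo--oo--o---------
count of o: 6

6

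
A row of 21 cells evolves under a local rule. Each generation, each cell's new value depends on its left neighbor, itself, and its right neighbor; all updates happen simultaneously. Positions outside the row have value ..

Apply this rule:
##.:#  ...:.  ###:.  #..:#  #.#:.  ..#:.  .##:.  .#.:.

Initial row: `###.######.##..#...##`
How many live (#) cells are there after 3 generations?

..#......#..##..#...#
...#......#..##..#...
....#......#..##..#..
count of #: 5

5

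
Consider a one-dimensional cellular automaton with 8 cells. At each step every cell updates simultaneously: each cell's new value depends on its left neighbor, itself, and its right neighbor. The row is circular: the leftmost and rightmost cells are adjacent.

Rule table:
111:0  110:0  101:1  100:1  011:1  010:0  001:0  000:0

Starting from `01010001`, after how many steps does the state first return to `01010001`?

8

10101000
01010100
00101010
00010101
10001010
01000101
10100010
01010001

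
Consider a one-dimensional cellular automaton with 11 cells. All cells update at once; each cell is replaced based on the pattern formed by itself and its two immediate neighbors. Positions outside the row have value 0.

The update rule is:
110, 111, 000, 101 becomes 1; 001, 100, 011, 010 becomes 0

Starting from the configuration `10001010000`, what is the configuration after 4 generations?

10011111000

generation 1: 00100100111
generation 2: 10000000011
generation 3: 00111111001
generation 4: 10011111000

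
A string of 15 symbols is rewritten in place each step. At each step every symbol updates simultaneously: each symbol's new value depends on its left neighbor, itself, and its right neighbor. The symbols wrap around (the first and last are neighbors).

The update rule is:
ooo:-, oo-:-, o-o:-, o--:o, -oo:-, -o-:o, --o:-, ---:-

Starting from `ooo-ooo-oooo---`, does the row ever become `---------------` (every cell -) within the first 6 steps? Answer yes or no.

no

------------o--
------------oo-
--------------o
o-------------o
-o-------------
-oo------------
step 6 is -oo------------, still not uniform -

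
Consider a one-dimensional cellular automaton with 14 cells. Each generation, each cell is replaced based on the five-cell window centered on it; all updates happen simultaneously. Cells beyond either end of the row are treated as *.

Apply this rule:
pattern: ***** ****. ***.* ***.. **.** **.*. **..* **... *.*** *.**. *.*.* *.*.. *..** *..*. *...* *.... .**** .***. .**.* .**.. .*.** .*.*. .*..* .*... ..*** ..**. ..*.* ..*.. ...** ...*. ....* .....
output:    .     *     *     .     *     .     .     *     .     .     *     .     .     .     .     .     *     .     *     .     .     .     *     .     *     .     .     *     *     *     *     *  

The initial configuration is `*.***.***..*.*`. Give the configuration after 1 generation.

**..**........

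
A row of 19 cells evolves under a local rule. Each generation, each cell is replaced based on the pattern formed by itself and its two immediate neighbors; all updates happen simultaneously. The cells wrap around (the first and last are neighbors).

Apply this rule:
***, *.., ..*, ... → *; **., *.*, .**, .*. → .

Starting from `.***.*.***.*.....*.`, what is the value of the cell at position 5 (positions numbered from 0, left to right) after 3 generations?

*

*.*.....*...*****.*
...*****.***.***...
***.***...*...*.***
position 5 holds *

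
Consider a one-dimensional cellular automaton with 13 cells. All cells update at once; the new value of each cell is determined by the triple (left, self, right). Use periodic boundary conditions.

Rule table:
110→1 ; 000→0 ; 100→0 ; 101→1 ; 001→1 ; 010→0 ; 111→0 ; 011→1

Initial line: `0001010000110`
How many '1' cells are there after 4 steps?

0010100001110
0101000011010
1010000111100
0100001100101
count of 1: 5

5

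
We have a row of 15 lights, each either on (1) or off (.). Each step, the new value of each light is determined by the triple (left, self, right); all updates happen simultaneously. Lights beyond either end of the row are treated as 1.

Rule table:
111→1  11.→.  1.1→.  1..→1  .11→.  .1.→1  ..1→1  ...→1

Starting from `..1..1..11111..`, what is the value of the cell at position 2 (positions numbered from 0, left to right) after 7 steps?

11111111.111.11
1111111...1...1
111111.1111111.
11111...11111..
1111.111.111.11
111...1...1...1
11.11111111111.
position 2 holds .

.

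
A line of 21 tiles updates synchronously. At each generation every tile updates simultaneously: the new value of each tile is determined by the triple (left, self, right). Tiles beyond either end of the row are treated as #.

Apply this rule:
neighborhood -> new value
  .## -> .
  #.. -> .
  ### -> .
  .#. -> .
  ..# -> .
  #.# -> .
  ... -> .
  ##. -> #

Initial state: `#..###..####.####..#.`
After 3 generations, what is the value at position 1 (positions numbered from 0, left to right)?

.

#....#.....#....#....
#....................
#....................
position 1 holds .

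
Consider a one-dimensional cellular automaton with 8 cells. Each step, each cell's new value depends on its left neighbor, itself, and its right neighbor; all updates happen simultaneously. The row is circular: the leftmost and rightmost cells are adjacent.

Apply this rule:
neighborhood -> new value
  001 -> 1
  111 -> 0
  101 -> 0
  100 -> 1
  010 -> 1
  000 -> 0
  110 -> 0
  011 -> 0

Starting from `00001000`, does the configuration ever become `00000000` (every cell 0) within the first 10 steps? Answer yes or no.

00011100
00100010
01110111
00000000
all cells are 0 at step 4

yes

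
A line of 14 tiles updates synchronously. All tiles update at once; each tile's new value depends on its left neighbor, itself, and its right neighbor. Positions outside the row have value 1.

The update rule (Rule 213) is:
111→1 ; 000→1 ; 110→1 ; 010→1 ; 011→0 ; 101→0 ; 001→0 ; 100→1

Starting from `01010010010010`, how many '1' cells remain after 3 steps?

01011011011010
01001001001010
01101101101010
count of 1: 8

8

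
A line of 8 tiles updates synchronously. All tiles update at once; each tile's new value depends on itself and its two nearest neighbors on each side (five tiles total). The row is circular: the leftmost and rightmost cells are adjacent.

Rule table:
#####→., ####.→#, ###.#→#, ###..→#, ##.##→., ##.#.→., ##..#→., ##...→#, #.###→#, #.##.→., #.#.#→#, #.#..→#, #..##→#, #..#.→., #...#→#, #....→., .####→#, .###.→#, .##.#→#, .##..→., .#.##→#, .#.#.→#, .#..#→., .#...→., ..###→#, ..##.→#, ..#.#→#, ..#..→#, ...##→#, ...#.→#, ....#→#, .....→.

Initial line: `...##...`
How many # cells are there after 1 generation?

.###.#..
count of #: 4

4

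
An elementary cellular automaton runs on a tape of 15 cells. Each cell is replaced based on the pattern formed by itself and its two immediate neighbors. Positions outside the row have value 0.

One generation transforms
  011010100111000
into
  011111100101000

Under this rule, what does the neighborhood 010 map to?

1

At position 4 the neighborhood is 010; the next row has 1 there.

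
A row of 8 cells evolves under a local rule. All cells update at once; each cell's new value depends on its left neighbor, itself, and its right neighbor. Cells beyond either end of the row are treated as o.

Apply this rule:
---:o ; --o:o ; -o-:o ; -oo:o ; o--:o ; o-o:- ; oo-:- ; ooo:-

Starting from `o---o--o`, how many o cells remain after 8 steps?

1

-ooooooo
-o------
-ooooooo  (repeats step 1; period 2)
step 8: -o------
count of o: 1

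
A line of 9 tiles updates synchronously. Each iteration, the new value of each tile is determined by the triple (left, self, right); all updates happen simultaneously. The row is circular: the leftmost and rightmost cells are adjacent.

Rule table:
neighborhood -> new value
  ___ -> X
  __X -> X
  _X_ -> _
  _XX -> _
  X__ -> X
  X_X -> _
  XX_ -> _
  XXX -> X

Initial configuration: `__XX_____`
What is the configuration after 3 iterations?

______XXX

XX__XXXXX
X_XX_XXXX
______XXX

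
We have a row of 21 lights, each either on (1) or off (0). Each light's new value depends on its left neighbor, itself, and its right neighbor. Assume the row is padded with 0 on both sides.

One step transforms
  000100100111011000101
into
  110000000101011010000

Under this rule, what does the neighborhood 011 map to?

1

At position 9 the neighborhood is 011; the next row has 1 there.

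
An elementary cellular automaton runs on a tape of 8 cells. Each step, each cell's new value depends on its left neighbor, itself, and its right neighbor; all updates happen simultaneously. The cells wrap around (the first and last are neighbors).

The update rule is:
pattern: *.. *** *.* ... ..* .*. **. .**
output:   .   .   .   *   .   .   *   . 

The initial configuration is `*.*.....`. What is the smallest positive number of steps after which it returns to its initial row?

12

....***.
***...*.
..*.*...
*.....**
*.***...
....*.*.
***.....
..*.***.
*.....*.
..***...
*...*.**
*.*.....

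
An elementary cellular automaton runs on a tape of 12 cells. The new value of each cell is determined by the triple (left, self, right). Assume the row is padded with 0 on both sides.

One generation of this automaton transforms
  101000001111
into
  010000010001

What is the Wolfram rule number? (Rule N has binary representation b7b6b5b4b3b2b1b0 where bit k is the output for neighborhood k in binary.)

98

position 9: 111 → 0  (bit 7 = 0)
position 11: 110 → 1  (bit 6 = 1)
position 1: 101 → 1  (bit 5 = 1)
position 3: 100 → 0  (bit 4 = 0)
position 8: 011 → 0  (bit 3 = 0)
position 0: 010 → 0  (bit 2 = 0)
position 7: 001 → 1  (bit 1 = 1)
position 4: 000 → 0  (bit 0 = 0)
bits b7..b0 = 01100010 = 98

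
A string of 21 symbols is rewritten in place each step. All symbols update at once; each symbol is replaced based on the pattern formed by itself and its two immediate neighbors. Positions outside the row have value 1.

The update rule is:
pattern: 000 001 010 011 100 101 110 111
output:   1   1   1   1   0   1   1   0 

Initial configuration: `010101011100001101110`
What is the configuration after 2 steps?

111111110101111111011
000000011111000001110

000000011111000001110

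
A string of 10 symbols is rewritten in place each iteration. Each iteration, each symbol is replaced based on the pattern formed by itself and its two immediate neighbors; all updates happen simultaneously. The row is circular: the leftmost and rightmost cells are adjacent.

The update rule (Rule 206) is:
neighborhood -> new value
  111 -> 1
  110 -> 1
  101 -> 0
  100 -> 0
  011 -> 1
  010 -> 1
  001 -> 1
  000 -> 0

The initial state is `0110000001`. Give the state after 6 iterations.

0110111111

0110000011
0110000111
0110001111
0110011111
0110111111
0110111111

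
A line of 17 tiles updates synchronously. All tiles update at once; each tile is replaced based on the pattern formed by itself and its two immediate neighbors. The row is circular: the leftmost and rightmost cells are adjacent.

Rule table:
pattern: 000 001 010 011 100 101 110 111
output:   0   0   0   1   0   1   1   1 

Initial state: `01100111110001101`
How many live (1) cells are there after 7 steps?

12

step 1: 11100111110001110
step 2: 11100111110001111
step 3: 11100111110001111  (fixed point — unchanged through step 7)
count of 1: 12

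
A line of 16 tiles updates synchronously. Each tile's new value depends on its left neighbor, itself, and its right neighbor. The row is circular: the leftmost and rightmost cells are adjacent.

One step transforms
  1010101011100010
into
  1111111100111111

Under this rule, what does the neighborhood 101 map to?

At position 1 the neighborhood is 101; the next row has 1 there.

1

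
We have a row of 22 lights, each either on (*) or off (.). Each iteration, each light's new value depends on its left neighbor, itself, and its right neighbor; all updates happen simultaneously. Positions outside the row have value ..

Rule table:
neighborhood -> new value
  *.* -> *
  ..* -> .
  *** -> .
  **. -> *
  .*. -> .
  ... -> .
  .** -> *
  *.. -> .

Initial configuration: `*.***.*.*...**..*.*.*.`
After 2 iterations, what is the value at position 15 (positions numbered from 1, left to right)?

.

iteration 1: .**.**.*....**...*.*..
iteration 2: .******.....**....*...
position 15 holds .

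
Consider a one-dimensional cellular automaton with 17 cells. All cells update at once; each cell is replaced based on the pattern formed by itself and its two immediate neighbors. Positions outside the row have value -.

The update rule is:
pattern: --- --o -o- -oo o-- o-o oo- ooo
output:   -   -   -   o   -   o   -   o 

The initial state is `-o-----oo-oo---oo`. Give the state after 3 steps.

--------o--------

step 1: -------o-oo----o-
step 2: --------oo-------
step 3: --------o--------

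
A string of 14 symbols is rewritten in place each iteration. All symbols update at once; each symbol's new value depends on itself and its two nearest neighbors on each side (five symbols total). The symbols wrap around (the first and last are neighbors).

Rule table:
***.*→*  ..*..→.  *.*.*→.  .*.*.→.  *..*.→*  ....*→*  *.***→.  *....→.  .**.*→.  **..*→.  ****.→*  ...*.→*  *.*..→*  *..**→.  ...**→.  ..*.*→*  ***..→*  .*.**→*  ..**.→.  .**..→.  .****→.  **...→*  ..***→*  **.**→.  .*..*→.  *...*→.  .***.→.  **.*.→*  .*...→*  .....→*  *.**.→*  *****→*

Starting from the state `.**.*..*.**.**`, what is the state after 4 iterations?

**..****.....*

iteration 1: .*.**.****..*.
iteration 2: ****....**.*..
iteration 3: *.***.*...**..
iteration 4: **..****.....*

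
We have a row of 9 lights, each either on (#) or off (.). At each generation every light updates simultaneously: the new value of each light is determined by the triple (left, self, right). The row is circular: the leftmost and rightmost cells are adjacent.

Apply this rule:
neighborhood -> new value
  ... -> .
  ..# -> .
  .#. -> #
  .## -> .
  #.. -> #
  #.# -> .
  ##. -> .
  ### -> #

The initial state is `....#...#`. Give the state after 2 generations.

generation 1: #...##..#
generation 2: .#....#..

.#....#..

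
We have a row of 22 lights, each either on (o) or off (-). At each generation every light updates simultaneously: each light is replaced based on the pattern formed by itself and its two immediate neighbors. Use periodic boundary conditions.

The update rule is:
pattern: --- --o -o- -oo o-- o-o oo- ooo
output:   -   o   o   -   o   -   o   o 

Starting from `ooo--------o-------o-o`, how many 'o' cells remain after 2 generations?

12

oooo------ooo-----oo--
-oooo----o-ooo---o-ooo
count of o: 12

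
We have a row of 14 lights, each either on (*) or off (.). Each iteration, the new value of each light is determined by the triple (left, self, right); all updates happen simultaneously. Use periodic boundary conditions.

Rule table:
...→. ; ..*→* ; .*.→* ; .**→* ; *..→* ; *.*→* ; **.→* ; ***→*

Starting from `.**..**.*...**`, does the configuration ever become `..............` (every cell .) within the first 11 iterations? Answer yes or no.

iteration 1: **********.***
iteration 2: **************
iteration 3: **************  (fixed point — unchanged through iteration 11)
iteration 11 is **************, still not uniform .

no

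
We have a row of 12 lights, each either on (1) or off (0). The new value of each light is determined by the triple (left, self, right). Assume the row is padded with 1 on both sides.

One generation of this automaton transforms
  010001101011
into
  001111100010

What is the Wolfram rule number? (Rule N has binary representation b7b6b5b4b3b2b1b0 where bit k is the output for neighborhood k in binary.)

91

position 11: 111 → 0  (bit 7 = 0)
position 6: 110 → 1  (bit 6 = 1)
position 0: 101 → 0  (bit 5 = 0)
position 2: 100 → 1  (bit 4 = 1)
position 5: 011 → 1  (bit 3 = 1)
position 1: 010 → 0  (bit 2 = 0)
position 4: 001 → 1  (bit 1 = 1)
position 3: 000 → 1  (bit 0 = 1)
bits b7..b0 = 01011011 = 91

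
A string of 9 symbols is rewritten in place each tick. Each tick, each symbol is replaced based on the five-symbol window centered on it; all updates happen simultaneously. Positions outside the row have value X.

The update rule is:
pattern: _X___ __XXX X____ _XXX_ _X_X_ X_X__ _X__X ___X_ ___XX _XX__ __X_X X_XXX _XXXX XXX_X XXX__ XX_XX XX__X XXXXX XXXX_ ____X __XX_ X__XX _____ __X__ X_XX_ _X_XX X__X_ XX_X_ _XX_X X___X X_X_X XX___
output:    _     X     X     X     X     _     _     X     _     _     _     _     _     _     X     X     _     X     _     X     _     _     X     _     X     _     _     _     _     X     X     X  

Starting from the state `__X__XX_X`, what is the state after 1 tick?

_______X_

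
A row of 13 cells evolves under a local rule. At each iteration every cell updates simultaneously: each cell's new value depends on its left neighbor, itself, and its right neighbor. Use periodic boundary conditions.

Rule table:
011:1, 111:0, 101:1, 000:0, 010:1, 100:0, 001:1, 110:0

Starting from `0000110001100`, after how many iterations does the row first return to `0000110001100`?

0001100011000
0011000110000
0110001100000
1100011000000
1000110000001
0001100000011
0011000000110
0110000001100
1100000011000
1000000110001
0000001100011
0000011000110
0000110001100

13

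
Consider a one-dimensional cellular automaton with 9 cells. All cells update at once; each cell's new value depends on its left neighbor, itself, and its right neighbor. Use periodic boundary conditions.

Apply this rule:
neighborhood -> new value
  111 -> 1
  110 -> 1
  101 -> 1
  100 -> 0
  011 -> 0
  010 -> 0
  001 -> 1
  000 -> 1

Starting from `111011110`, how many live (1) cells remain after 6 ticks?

7

011101111
101110111
110111011
111011101
111101110
011110111
count of 1: 7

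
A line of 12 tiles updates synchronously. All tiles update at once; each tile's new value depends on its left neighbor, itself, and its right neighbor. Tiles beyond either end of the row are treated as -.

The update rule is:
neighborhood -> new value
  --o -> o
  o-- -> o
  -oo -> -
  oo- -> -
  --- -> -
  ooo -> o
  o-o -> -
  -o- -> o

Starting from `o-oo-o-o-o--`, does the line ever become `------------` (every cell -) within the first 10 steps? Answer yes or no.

no

step 1: o----o-o-oo-
step 2: oo--oo-o---o
step 3: --oo---oo-oo
step 4: -o--o-o-----
step 5: ooooo-oo----
step 6: -ooo----o---
step 7: o-o-o--ooo--
step 8: o-o-ooo-o-o-
step 9: o-o--o--o-oo
step 10: o-ooooooo---
step 10 is o-ooooooo---, still not uniform -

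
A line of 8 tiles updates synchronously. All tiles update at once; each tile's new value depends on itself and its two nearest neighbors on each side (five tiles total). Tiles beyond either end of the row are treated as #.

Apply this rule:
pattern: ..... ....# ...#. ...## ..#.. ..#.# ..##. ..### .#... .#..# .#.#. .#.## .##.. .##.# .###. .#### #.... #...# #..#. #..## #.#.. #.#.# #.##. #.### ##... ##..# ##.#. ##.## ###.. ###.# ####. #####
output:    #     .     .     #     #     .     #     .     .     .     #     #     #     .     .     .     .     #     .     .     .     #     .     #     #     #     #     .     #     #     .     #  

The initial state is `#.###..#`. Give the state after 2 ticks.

tick 1: #.#.##..
tick 2: ####.##.

####.##.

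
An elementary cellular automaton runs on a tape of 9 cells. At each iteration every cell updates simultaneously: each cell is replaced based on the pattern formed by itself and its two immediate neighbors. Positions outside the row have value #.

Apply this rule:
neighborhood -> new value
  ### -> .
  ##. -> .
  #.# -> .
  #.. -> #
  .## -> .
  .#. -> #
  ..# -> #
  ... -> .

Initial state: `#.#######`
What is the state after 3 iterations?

.........
#.......#
.#.....#.

.#.....#.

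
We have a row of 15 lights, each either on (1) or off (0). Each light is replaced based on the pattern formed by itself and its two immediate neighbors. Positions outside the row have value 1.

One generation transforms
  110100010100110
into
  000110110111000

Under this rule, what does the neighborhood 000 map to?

0

At position 5 the neighborhood is 000; the next row has 0 there.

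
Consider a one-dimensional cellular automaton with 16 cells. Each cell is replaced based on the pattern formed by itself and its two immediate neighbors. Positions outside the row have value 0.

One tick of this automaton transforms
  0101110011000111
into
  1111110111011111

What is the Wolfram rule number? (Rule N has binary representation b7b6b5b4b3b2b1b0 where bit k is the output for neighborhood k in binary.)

239

position 4: 111 → 1  (bit 7 = 1)
position 5: 110 → 1  (bit 6 = 1)
position 2: 101 → 1  (bit 5 = 1)
position 6: 100 → 0  (bit 4 = 0)
position 3: 011 → 1  (bit 3 = 1)
position 1: 010 → 1  (bit 2 = 1)
position 0: 001 → 1  (bit 1 = 1)
position 11: 000 → 1  (bit 0 = 1)
bits b7..b0 = 11101111 = 239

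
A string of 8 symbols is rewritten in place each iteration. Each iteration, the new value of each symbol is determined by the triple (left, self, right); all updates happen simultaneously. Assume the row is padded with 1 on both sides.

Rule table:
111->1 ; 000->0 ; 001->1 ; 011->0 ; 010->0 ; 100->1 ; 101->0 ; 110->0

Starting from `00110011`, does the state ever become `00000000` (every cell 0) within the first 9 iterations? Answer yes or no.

11001101
10110000
00001001
10010110
01100000
00010001
10101010
00000000
all cells are 0 at iteration 8

yes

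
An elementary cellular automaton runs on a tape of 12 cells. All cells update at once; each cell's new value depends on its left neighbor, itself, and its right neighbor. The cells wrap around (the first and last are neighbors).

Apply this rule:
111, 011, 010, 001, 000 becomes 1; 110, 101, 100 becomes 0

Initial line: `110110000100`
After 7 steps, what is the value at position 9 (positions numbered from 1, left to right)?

0

step 1: 100100111101
step 2: 001101111001
step 3: 011001110011
step 4: 010011100110
step 5: 110111001100
step 6: 100110011001
step 7: 001100110011
position 9 holds 0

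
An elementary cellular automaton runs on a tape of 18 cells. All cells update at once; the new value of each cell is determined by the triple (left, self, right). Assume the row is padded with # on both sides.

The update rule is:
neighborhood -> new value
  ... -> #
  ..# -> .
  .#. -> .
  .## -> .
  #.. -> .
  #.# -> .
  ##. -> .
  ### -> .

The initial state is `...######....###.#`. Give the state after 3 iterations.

.#........##......

iteration 1: .#........##......
iteration 2: ...######....####.
iteration 3: .#........##......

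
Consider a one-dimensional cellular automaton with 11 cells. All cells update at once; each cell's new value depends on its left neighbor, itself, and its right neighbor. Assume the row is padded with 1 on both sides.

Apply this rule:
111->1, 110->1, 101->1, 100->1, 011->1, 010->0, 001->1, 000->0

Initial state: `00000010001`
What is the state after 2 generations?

10000101011
11001010111

11001010111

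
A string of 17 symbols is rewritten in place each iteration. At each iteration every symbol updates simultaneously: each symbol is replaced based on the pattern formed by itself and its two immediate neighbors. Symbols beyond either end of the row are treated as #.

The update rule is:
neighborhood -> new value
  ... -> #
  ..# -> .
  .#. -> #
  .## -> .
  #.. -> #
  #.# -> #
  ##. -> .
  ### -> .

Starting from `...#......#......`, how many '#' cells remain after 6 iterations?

##.######.######.
..#......#......#
#.######.######..
.#......#......#.
#######.######.##
.......#......#..
count of #: 2

2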